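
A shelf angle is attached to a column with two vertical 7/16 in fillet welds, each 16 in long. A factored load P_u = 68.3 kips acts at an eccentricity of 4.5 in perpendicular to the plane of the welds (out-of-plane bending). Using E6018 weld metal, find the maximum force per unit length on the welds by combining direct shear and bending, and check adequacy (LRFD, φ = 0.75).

f_max ≈ 4.19 kip/in; adequate

E60XX → F_EXX = 60 ksi.
L_w = 2 × 16 = 32 in; section modulus (unit throat) S = 2 × L²/6 = 85.33 in².
Direct shear f_v = P/L_w = 68.3/32 = 2.134 kip/in.
Moment M = P × e = 68.3 × 4.5 = 307.35 kip·in; bending f_b = M/S = 3.602 kip/in.
f_max = √(f_v² + f_b²) = √(2.134² + 3.602²) = 4.187 kip/in.
φr_n = 0.75 × 0.6 × 60 × (0.707 × 0.4375) = 8.351 kip/in → adequate.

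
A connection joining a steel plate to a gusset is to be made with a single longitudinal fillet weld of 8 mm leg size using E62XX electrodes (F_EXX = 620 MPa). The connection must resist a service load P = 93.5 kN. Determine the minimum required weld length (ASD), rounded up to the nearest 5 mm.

L = 90 mm

Throat t_e = 0.707 × 8 = 5.656 mm.
r_n/Ω = (0.6 × 620 × 5.656) / 2.0 = 1052 N/mm = 1.052 kN/mm.
L_req = P / (r_n/Ω) = 93.5 / 1.052 = 88.88 mm total.
Round up → use L = 90 mm.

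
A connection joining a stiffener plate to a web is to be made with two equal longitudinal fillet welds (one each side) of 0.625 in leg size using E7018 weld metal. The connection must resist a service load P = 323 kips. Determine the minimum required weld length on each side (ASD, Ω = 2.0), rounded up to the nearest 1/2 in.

L = 17.5 in on each side

E70XX → F_EXX = 70 ksi.
Throat t_e = 0.707 × 0.625 = 0.4419 in.
r_n/Ω = (0.6 × 70 × 0.4419) / 2.0 = 9.279 kip/in.
L_req = P / (r_n/Ω) = 323 / 9.279 = 34.81 in total.
Per side: 34.81 / 2 = 17.4 in.
Round up → use L = 17.5 in on each side.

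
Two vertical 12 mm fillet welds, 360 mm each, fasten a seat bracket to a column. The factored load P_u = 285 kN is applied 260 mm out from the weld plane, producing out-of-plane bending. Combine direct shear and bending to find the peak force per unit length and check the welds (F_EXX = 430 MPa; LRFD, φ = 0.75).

f_max ≈ 1760 N/mm; NOT adequate

L_w = 2 × 360 = 720 mm; section modulus (unit throat) S = 2 × L²/6 = 43200 mm².
Direct shear f_v = P/L_w = 285×10³/720 = 395.8 N/mm.
Moment M = P × e = 285×10³ × 260 = 74100000 N·mm; bending f_b = M/S = 1715 N/mm.
f_max = √(f_v² + f_b²) = √(395.8² + 1715²) = 1760 N/mm.
φr_n = 0.75 × 0.6 × 430 × (0.707 × 12) = 1642 N/mm → NOT adequate.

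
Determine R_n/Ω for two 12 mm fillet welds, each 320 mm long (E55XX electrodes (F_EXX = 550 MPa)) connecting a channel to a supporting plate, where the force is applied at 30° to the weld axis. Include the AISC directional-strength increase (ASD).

t_e = 0.707 × 12 = 8.484 mm; A_we = 8.484 × 640 = 5430 mm².
Directional factor: 1.0 + 0.5 sin^1.5(30°) = 1.177.
F_nw = 0.6 × 550 × 1.177 = 388.3 MPa.
R_n/Ω = (388.3 × 5430) / 2.0 × 10⁻³ = 1054 kN.

R_n/Ω ≈ 1050 kN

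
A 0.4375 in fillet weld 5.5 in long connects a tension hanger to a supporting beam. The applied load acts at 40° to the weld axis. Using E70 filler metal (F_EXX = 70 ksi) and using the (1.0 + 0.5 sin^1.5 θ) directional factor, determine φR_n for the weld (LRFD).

t_e = 0.707 × 0.4375 = 0.3093 in; A_we = 0.3093 × 5.5 = 1.701 in².
Directional factor: 1.0 + 0.5 sin^1.5(40°) = 1.258.
F_nw = 0.6 × 70 × 1.258 = 52.82 ksi.
φR_n = 0.75 × 52.82 × 1.701 = 67.4 kips.

φR_n ≈ 67.4 kips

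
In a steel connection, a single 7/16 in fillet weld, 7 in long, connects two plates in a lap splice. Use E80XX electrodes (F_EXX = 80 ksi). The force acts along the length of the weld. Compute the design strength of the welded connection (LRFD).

φR_n ≈ 77.9 kips

Effective throat t_e = 0.707 × 0.4375 = 0.3093 in.
Total length L = 7 in; A_we = 0.3093 × 7 = 2.165 in².
F_nw = 0.6 F_EXX = 0.6 × 80 = 48 ksi.
φR_n = 0.75 × 48 × 2.165 = 77.95 kips.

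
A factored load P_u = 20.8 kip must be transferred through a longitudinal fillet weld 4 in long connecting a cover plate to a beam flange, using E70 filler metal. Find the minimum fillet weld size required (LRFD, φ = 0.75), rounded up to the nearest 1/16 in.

w = 1/4 in

E70XX → F_EXX = 70 ksi.
Total weld length L = 4 in.
Required throat t_e = P_u / (φ × 0.6 F_EXX × L) = 20.8 / (0.75 × 0.6 × 70 × 4) = 0.1651 in.
Required leg w = t_e / 0.707 = 0.2335 in → use 1/4 in.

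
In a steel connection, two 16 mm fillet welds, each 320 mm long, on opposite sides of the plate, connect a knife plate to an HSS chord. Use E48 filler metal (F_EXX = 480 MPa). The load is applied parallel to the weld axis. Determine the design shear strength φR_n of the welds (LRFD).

φR_n ≈ 1560 kN

Effective throat t_e = 0.707 × 16 = 11.31 mm.
Total length L = 640 mm; A_we = 11.31 × 640 = 7240 mm².
F_nw = 0.6 F_EXX = 0.6 × 480 = 288 MPa.
φR_n = 0.75 × 288 × 7240 × 10⁻³ = 1564 kN.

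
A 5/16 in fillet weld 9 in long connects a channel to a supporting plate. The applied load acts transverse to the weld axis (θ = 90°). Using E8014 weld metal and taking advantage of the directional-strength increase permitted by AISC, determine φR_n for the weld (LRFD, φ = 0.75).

E80XX → F_EXX = 80 ksi.
t_e = 0.707 × 0.3125 = 0.2209 in; A_we = 0.2209 × 9 = 1.988 in².
Directional factor: 1.0 + 0.5 sin^1.5(90°) = 1.5.
F_nw = 0.6 × 80 × 1.5 = 72 ksi.
φR_n = 0.75 × 72 × 1.988 = 107.4 kip.

φR_n ≈ 107 kip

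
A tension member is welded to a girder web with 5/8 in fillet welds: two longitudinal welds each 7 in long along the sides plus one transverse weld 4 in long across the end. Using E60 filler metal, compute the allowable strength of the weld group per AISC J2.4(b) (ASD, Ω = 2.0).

R_n/Ω ≈ 143 kips

E60XX → F_EXX = 60 ksi.
t_e = 0.707 × 0.625 = 0.4419 in.
R_nwl = 0.6 × 60 × 0.4419 × 14 = 222.7 kips (longitudinal, 2 welds).
R_nwt = 0.6 × 60 × 0.4419 × 4 = 63.63 kips (transverse, base value).
(i) R_nwl + R_nwt = 286.3 kips; (ii) 0.85 R_nwl + 1.5 R_nwt = 284.7 kips.
R_n = max = 286.3 kips [governs: (i)]; R_n/Ω = 143.2 kips.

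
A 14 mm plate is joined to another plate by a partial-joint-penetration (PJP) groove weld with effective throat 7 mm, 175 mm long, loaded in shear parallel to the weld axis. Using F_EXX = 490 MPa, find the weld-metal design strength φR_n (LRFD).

φR_n ≈ 270 kN

Effective throat (given) t_e = 7 mm.
A_we = 7 × 175 = 1225 mm².
F_nw = 0.6 F_EXX = 294 MPa.
φR_n = 0.75 × 294 × 1225 × 10⁻³ = 270.1 kN.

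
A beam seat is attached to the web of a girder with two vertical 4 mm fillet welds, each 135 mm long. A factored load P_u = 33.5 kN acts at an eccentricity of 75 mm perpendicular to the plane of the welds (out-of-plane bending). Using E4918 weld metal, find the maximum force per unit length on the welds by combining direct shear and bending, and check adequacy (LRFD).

f_max ≈ 432 N/mm; adequate

E49XX → F_EXX = 490 MPa.
L_w = 2 × 135 = 270 mm; section modulus (unit throat) S = 2 × L²/6 = 6075 mm².
Direct shear f_v = P/L_w = 33.5×10³/270 = 124.1 N/mm.
Moment M = P × e = 33.5×10³ × 75 = 2512500 N·mm; bending f_b = M/S = 413.6 N/mm.
f_max = √(f_v² + f_b²) = √(124.1² + 413.6²) = 431.8 N/mm.
φr_n = 0.75 × 0.6 × 490 × (0.707 × 4) = 623.6 N/mm → adequate.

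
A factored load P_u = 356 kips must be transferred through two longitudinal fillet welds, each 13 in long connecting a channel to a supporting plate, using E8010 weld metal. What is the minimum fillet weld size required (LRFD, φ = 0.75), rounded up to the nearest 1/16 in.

E80XX → F_EXX = 80 ksi.
Total weld length L = 26 in.
Required throat t_e = P_u / (φ × 0.6 F_EXX × L) = 356 / (0.75 × 0.6 × 80 × 26) = 0.3803 in.
Required leg w = t_e / 0.707 = 0.538 in → use 9/16 in.

w = 9/16 in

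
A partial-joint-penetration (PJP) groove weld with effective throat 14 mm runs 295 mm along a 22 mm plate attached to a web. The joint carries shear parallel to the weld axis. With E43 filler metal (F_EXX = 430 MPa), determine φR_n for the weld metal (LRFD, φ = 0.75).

φR_n ≈ 799 kN

Effective throat (given) t_e = 14 mm.
A_we = 14 × 295 = 4130 mm².
F_nw = 0.6 F_EXX = 258 MPa.
φR_n = 0.75 × 258 × 4130 × 10⁻³ = 799.2 kN.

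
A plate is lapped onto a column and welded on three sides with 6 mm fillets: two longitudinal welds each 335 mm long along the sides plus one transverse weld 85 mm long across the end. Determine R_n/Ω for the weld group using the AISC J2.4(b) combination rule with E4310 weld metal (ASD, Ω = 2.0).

E43XX → F_EXX = 430 MPa.
t_e = 0.707 × 6 = 4.242 mm.
R_nwl = 0.6 × 430 × 4.242 × 670 × 10⁻³ = 733.3 kN (longitudinal, 2 welds).
R_nwt = 0.6 × 430 × 4.242 × 85 × 10⁻³ = 93.03 kN (transverse, base value).
(i) R_nwl + R_nwt = 826.3 kN; (ii) 0.85 R_nwl + 1.5 R_nwt = 762.8 kN.
R_n = max = 826.3 kN [governs: (i)]; R_n/Ω = 413.1 kN.

R_n/Ω ≈ 413 kN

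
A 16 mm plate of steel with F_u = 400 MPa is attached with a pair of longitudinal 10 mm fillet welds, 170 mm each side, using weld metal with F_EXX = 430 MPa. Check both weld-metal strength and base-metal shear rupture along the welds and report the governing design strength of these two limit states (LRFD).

φR_n ≈ 465 kN (weld metal governs)

t_e = 0.707 × 10 = 7.07 mm; L = 340 mm.
Weld metal: φR_n = 0.75 × 0.6 × 430 × 7.07 × 340 × 10⁻³ = 465.1 kN.
Base metal (shear rupture): φR_n = 0.75 × 0.6 × 400 × 16 × 340 × 10⁻³ = 979.2 kN.
Governing: weld metal.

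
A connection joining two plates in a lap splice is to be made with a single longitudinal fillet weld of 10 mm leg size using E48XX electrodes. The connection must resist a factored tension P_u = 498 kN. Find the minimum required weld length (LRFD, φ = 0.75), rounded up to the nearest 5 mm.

E48XX → F_EXX = 480 MPa.
Throat t_e = 0.707 × 10 = 7.07 mm.
φr_n = 0.75 × 0.6 × 480 × 7.07 × 10⁻³ = 1.527 kN/mm.
L_req = P_u / φr_n = 498 / 1.527 = 326.1 mm total.
Round up → use L = 330 mm.

L = 330 mm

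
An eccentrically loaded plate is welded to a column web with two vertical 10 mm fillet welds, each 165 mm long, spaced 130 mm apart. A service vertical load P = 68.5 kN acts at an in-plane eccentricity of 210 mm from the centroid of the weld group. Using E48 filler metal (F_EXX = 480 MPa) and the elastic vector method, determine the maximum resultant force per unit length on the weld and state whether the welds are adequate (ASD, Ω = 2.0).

f_max ≈ 849 N/mm; adequate

Total weld length L_w = 330 mm. Treat welds as unit-width lines.
Polar moment about centroid: J = 2[d³/12 + d(b/2)²] = 2[165³/12 + 165×65²] = 2143000 mm³.
Direct shear f_v = P/L_w = 68.5×10³ / 330 = 207.6 N/mm (vertical).
Torsion M = P·e = 68.5×10³ × 210 = 14385000 N·mm.
Critical point at (x, y) = (65, 82.5) from centroid. f_tx = M·y/J = 553.8 N/mm; f_ty = M·x/J = 436.3 N/mm.
Resultant f_max = √[f_tx² + (f_v + f_ty)²] = √[553.8² + (207.6 + 436.3)²] = 849.3 N/mm.
Capacity per unit length: r_n/Ω = (1/2.0) × 0.6 × 480 × (0.707 × 10) = 1018 N/mm.
849.3 ≤ 1018 → adequate.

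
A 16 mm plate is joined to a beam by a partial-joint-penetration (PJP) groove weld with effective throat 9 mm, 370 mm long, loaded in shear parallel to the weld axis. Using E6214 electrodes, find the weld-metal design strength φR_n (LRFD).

φR_n ≈ 929 kN

E62XX → F_EXX = 620 MPa.
Effective throat (given) t_e = 9 mm.
A_we = 9 × 370 = 3330 mm².
F_nw = 0.6 F_EXX = 372 MPa.
φR_n = 0.75 × 372 × 3330 × 10⁻³ = 929.1 kN.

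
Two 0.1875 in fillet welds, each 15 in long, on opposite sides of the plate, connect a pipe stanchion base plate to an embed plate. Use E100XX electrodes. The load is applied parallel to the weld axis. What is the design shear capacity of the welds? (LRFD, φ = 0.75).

φR_n ≈ 179 kips

E100XX → F_EXX = 100 ksi.
Effective throat t_e = 0.707 × 0.1875 = 0.1326 in.
Total length L = 30 in; A_we = 0.1326 × 30 = 3.977 in².
F_nw = 0.6 F_EXX = 0.6 × 100 = 60 ksi.
φR_n = 0.75 × 60 × 3.977 = 179 kips.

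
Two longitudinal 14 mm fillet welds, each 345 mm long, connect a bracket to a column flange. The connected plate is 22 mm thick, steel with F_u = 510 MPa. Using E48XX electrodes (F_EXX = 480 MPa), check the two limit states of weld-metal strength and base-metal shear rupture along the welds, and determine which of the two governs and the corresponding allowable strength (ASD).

t_e = 0.707 × 14 = 9.898 mm; L = 690 mm.
Weld metal: R_n/Ω = (1/2.0) × 0.6 × 480 × 9.898 × 690 × 10⁻³ = 983.5 kN.
Base metal (shear rupture): R_n/Ω = (1/2.0) × 0.6 × 510 × 22 × 690 × 10⁻³ = 2323 kN.
Governing: weld metal.

R_n/Ω ≈ 983 kN (weld metal governs)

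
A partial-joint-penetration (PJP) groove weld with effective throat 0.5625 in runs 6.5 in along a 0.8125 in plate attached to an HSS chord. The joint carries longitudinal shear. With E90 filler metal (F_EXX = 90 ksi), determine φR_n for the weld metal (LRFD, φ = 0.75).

φR_n ≈ 148 kips

Effective throat (given) t_e = 0.5625 in.
A_we = 0.5625 × 6.5 = 3.656 in².
F_nw = 0.6 F_EXX = 54 ksi.
φR_n = 0.75 × 54 × 3.656 = 148.1 kips.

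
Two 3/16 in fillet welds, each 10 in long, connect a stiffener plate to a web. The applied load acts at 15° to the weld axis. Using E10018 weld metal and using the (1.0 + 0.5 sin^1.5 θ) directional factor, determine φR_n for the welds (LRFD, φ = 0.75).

E100XX → F_EXX = 100 ksi.
t_e = 0.707 × 0.1875 = 0.1326 in; A_we = 0.1326 × 20 = 2.651 in².
Directional factor: 1.0 + 0.5 sin^1.5(15°) = 1.066.
F_nw = 0.6 × 100 × 1.066 = 63.95 ksi.
φR_n = 0.75 × 63.95 × 2.651 = 127.2 kip.

φR_n ≈ 127 kip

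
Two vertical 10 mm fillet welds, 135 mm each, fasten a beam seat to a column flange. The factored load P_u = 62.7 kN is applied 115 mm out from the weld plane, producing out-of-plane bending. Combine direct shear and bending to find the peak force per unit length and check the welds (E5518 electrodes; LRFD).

f_max ≈ 1210 N/mm; adequate

E55XX → F_EXX = 550 MPa.
L_w = 2 × 135 = 270 mm; section modulus (unit throat) S = 2 × L²/6 = 6075 mm².
Direct shear f_v = P/L_w = 62.7×10³/270 = 232.2 N/mm.
Moment M = P × e = 62.7×10³ × 115 = 7210500 N·mm; bending f_b = M/S = 1187 N/mm.
f_max = √(f_v² + f_b²) = √(232.2² + 1187²) = 1209 N/mm.
φr_n = 0.75 × 0.6 × 550 × (0.707 × 10) = 1750 N/mm → adequate.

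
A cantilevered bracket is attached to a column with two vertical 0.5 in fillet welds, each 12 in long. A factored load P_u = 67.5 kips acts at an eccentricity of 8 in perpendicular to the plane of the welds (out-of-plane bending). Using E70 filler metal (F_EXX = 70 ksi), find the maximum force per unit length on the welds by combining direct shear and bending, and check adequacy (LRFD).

f_max ≈ 11.6 kip/in; NOT adequate

L_w = 2 × 12 = 24 in; section modulus (unit throat) S = 2 × L²/6 = 48 in².
Direct shear f_v = P/L_w = 67.5/24 = 2.812 kip/in.
Moment M = P × e = 67.5 × 8 = 540 kip·in; bending f_b = M/S = 11.25 kip/in.
f_max = √(f_v² + f_b²) = √(2.812² + 11.25²) = 11.6 kip/in.
φr_n = 0.75 × 0.6 × 70 × (0.707 × 0.5) = 11.14 kip/in → NOT adequate.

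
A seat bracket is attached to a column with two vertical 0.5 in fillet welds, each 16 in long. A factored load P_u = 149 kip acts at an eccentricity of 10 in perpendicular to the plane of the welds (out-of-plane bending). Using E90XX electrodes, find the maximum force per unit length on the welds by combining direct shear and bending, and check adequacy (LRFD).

f_max ≈ 18.1 kip/in; NOT adequate

E90XX → F_EXX = 90 ksi.
L_w = 2 × 16 = 32 in; section modulus (unit throat) S = 2 × L²/6 = 85.33 in².
Direct shear f_v = P/L_w = 149/32 = 4.656 kip/in.
Moment M = P × e = 149 × 10 = 1490 kip·in; bending f_b = M/S = 17.46 kip/in.
f_max = √(f_v² + f_b²) = √(4.656² + 17.46²) = 18.07 kip/in.
φr_n = 0.75 × 0.6 × 90 × (0.707 × 0.5) = 14.32 kip/in → NOT adequate.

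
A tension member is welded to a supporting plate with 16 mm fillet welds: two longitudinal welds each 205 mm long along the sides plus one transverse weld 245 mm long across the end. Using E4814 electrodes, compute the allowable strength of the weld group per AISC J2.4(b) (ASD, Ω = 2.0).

E48XX → F_EXX = 480 MPa.
t_e = 0.707 × 16 = 11.31 mm.
R_nwl = 0.6 × 480 × 11.31 × 410 × 10⁻³ = 1336 kN (longitudinal, 2 welds).
R_nwt = 0.6 × 480 × 11.31 × 245 × 10⁻³ = 798.2 kN (transverse, base value).
(i) R_nwl + R_nwt = 2134 kN; (ii) 0.85 R_nwl + 1.5 R_nwt = 2333 kN.
R_n = max = 2333 kN [governs: (ii)]; R_n/Ω = 1166 kN.

R_n/Ω ≈ 1170 kN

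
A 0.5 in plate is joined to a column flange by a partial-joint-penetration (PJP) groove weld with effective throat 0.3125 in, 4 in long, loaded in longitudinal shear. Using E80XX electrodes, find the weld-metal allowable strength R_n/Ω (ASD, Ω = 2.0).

E80XX → F_EXX = 80 ksi.
Effective throat (given) t_e = 0.3125 in.
A_we = 0.3125 × 4 = 1.25 in².
F_nw = 0.6 F_EXX = 48 ksi.
R_n/Ω = (48 × 1.25) / 2.0 = 30 kip.

R_n/Ω ≈ 30 kip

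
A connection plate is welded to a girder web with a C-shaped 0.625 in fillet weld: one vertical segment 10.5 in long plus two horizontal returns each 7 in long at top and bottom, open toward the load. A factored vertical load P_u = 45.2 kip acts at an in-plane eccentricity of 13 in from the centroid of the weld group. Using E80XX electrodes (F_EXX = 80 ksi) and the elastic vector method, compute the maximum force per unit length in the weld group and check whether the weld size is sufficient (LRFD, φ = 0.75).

f_max ≈ 8.33 kip/in; adequate

Total weld length L_w = 24.5 in. Treat welds as unit-width lines.
Centroid: x̄ = 2×7×3.5 / 24.5 = 2 in from the vertical weld.
Polar moment about centroid: J = I_x + I_y = [10.5³/12 + 2×7×5.25²] + [10.5×2² + 2(7³/12 + 7×1.5²)] = 613 in³.
Direct shear f_v = P/L_w = 45.2 / 24.5 = 1.845 kip/in (vertical).
Torsion M = P·e = 45.2 × 13 = 587.6 kip·in.
Critical point at (x, y) = (5, 5.25) from centroid. f_tx = M·y/J = 5.032 kip/in; f_ty = M·x/J = 4.793 kip/in.
Resultant f_max = √[f_tx² + (f_v + f_ty)²] = √[5.032² + (1.845 + 4.793)²] = 8.33 kip/in.
Capacity per unit length: φr_n = 0.75 × 0.6 × 80 × (0.707 × 0.625) = 15.91 kip/in.
8.33 ≤ 15.91 → adequate.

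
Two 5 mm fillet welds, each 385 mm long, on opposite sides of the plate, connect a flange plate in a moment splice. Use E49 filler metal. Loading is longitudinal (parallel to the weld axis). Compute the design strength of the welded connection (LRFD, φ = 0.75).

φR_n ≈ 600 kN

E49XX → F_EXX = 490 MPa.
Effective throat t_e = 0.707 × 5 = 3.535 mm.
Total length L = 770 mm; A_we = 3.535 × 770 = 2722 mm².
F_nw = 0.6 F_EXX = 0.6 × 490 = 294 MPa.
φR_n = 0.75 × 294 × 2722 × 10⁻³ = 600.2 kN.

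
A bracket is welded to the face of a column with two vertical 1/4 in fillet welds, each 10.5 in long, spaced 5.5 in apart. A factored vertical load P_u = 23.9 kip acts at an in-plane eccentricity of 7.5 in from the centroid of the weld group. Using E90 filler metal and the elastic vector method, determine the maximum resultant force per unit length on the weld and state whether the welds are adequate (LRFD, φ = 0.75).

E90XX → F_EXX = 90 ksi.
Total weld length L_w = 21 in. Treat welds as unit-width lines.
Polar moment about centroid: J = 2[d³/12 + d(b/2)²] = 2[10.5³/12 + 10.5×2.75²] = 351.8 in³.
Direct shear f_v = P/L_w = 23.9 / 21 = 1.138 kip/in (vertical).
Torsion M = P·e = 23.9 × 7.5 = 179.25 kip·in.
Critical point at (x, y) = (2.75, 5.25) from centroid. f_tx = M·y/J = 2.675 kip/in; f_ty = M·x/J = 1.401 kip/in.
Resultant f_max = √[f_tx² + (f_v + f_ty)²] = √[2.675² + (1.138 + 1.401)²] = 3.689 kip/in.
Capacity per unit length: φr_n = 0.75 × 0.6 × 90 × (0.707 × 0.25) = 7.158 kip/in.
3.689 ≤ 7.158 → adequate.

f_max ≈ 3.69 kip/in; adequate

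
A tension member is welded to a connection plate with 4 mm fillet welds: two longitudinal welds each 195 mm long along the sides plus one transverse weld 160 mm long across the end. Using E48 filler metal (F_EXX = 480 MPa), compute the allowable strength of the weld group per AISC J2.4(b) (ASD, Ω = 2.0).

t_e = 0.707 × 4 = 2.828 mm.
R_nwl = 0.6 × 480 × 2.828 × 390 × 10⁻³ = 317.6 kN (longitudinal, 2 welds).
R_nwt = 0.6 × 480 × 2.828 × 160 × 10⁻³ = 130.3 kN (transverse, base value).
(i) R_nwl + R_nwt = 448 kN; (ii) 0.85 R_nwl + 1.5 R_nwt = 465.5 kN.
R_n = max = 465.5 kN [governs: (ii)]; R_n/Ω = 232.7 kN.

R_n/Ω ≈ 233 kN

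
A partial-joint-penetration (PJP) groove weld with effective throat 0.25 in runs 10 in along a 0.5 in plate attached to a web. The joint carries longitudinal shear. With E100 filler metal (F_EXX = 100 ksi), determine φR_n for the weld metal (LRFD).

Effective throat (given) t_e = 0.25 in.
A_we = 0.25 × 10 = 2.5 in².
F_nw = 0.6 F_EXX = 60 ksi.
φR_n = 0.75 × 60 × 2.5 = 112.5 kip.

φR_n ≈ 112 kip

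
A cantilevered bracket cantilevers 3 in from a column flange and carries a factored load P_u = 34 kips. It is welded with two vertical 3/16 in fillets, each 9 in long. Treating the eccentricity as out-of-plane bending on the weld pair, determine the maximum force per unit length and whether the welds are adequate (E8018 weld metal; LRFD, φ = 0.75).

E80XX → F_EXX = 80 ksi.
L_w = 2 × 9 = 18 in; section modulus (unit throat) S = 2 × L²/6 = 27 in².
Direct shear f_v = P/L_w = 34/18 = 1.889 kip/in.
Moment M = P × e = 34 × 3 = 102 kip·in; bending f_b = M/S = 3.778 kip/in.
f_max = √(f_v² + f_b²) = √(1.889² + 3.778²) = 4.224 kip/in.
φr_n = 0.75 × 0.6 × 80 × (0.707 × 0.1875) = 4.772 kip/in → adequate.

f_max ≈ 4.22 kip/in; adequate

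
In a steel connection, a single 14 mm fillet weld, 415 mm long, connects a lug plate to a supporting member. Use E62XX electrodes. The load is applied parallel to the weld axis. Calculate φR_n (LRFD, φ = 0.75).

φR_n ≈ 1150 kN

E62XX → F_EXX = 620 MPa.
Effective throat t_e = 0.707 × 14 = 9.898 mm.
Total length L = 415 mm; A_we = 9.898 × 415 = 4108 mm².
F_nw = 0.6 F_EXX = 0.6 × 620 = 372 MPa.
φR_n = 0.75 × 372 × 4108 × 10⁻³ = 1146 kN.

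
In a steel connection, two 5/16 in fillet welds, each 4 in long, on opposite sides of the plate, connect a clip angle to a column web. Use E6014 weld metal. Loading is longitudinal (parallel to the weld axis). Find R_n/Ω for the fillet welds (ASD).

R_n/Ω ≈ 31.8 kip

E60XX → F_EXX = 60 ksi.
Effective throat t_e = 0.707 × 0.3125 = 0.2209 in.
Total length L = 8 in; A_we = 0.2209 × 8 = 1.767 in².
F_nw = 0.6 F_EXX = 0.6 × 60 = 36 ksi.
R_n = 36 × 1.767 = 63.63 kip; R_n/Ω = 63.63/2.0 = 31.81 kip.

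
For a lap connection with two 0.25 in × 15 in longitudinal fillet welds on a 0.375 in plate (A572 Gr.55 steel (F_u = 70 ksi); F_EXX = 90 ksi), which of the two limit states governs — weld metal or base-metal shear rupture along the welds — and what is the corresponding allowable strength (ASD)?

R_n/Ω ≈ 143 kip (weld metal governs)

t_e = 0.707 × 0.25 = 0.1767 in; L = 30 in.
Weld metal: R_n/Ω = (1/2.0) × 0.6 × 90 × 0.1767 × 30 = 143.2 kip.
Base metal (shear rupture): R_n/Ω = (1/2.0) × 0.6 × 70 × 0.375 × 30 = 236.2 kip.
Governing: weld metal.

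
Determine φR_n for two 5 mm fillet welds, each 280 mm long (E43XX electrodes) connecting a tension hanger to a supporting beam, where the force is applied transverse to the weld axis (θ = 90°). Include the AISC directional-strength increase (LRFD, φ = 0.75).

φR_n ≈ 575 kN

E43XX → F_EXX = 430 MPa.
t_e = 0.707 × 5 = 3.535 mm; A_we = 3.535 × 560 = 1980 mm².
Directional factor: 1.0 + 0.5 sin^1.5(90°) = 1.5.
F_nw = 0.6 × 430 × 1.5 = 387 MPa.
φR_n = 0.75 × 387 × 1980 × 10⁻³ = 574.6 kN.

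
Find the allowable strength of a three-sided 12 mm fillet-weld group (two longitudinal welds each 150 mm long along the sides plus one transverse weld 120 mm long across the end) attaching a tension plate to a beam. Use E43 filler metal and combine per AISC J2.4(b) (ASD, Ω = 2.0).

E43XX → F_EXX = 430 MPa.
t_e = 0.707 × 12 = 8.484 mm.
R_nwl = 0.6 × 430 × 8.484 × 300 × 10⁻³ = 656.7 kN (longitudinal, 2 welds).
R_nwt = 0.6 × 430 × 8.484 × 120 × 10⁻³ = 262.7 kN (transverse, base value).
(i) R_nwl + R_nwt = 919.3 kN; (ii) 0.85 R_nwl + 1.5 R_nwt = 952.2 kN.
R_n = max = 952.2 kN [governs: (ii)]; R_n/Ω = 476.1 kN.

R_n/Ω ≈ 476 kN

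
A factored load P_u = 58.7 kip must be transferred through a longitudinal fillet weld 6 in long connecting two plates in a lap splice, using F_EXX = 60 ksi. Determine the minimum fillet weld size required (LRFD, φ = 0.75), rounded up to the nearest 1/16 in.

Total weld length L = 6 in.
Required throat t_e = P_u / (φ × 0.6 F_EXX × L) = 58.7 / (0.75 × 0.6 × 60 × 6) = 0.3623 in.
Required leg w = t_e / 0.707 = 0.5125 in → use 9/16 in.

w = 9/16 in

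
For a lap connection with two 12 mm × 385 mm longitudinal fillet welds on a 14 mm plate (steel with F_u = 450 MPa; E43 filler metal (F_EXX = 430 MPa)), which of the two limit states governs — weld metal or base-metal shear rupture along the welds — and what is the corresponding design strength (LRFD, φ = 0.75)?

t_e = 0.707 × 12 = 8.484 mm; L = 770 mm.
Weld metal: φR_n = 0.75 × 0.6 × 430 × 8.484 × 770 × 10⁻³ = 1264 kN.
Base metal (shear rupture): φR_n = 0.75 × 0.6 × 450 × 14 × 770 × 10⁻³ = 2183 kN.
Governing: weld metal.

φR_n ≈ 1260 kN (weld metal governs)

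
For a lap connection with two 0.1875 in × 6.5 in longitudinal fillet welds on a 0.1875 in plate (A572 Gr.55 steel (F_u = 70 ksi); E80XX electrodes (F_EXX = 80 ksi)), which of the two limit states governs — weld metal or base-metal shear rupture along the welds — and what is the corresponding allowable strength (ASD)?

R_n/Ω ≈ 41.4 kip (weld metal governs)

t_e = 0.707 × 0.1875 = 0.1326 in; L = 13 in.
Weld metal: R_n/Ω = (1/2.0) × 0.6 × 80 × 0.1326 × 13 = 41.36 kip.
Base metal (shear rupture): R_n/Ω = (1/2.0) × 0.6 × 70 × 0.1875 × 13 = 51.19 kip.
Governing: weld metal.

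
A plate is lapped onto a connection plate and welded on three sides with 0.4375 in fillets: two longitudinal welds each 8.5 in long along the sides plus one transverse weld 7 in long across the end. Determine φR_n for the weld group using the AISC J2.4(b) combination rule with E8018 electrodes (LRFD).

φR_n ≈ 278 kip

E80XX → F_EXX = 80 ksi.
t_e = 0.707 × 0.4375 = 0.3093 in.
R_nwl = 0.6 × 80 × 0.3093 × 17 = 252.4 kip (longitudinal, 2 welds).
R_nwt = 0.6 × 80 × 0.3093 × 7 = 103.9 kip (transverse, base value).
(i) R_nwl + R_nwt = 356.3 kip; (ii) 0.85 R_nwl + 1.5 R_nwt = 370.4 kip.
R_n = max = 370.4 kip [governs: (ii)]; φR_n = 277.8 kip.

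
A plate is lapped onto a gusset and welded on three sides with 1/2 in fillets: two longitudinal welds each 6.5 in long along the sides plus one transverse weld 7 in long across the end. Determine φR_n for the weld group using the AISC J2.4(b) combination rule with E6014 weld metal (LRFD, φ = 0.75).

E60XX → F_EXX = 60 ksi.
t_e = 0.707 × 0.5 = 0.3535 in.
R_nwl = 0.6 × 60 × 0.3535 × 13 = 165.4 kip (longitudinal, 2 welds).
R_nwt = 0.6 × 60 × 0.3535 × 7 = 89.08 kip (transverse, base value).
(i) R_nwl + R_nwt = 254.5 kip; (ii) 0.85 R_nwl + 1.5 R_nwt = 274.2 kip.
R_n = max = 274.2 kip [governs: (ii)]; φR_n = 205.7 kip.

φR_n ≈ 206 kip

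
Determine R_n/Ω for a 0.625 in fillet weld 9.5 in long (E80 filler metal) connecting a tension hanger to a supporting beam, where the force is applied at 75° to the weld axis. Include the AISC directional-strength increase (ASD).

E80XX → F_EXX = 80 ksi.
t_e = 0.707 × 0.625 = 0.4419 in; A_we = 0.4419 × 9.5 = 4.198 in².
Directional factor: 1.0 + 0.5 sin^1.5(75°) = 1.475.
F_nw = 0.6 × 80 × 1.475 = 70.78 ksi.
R_n/Ω = (70.78 × 4.198) / 2.0 = 148.6 kip.

R_n/Ω ≈ 149 kip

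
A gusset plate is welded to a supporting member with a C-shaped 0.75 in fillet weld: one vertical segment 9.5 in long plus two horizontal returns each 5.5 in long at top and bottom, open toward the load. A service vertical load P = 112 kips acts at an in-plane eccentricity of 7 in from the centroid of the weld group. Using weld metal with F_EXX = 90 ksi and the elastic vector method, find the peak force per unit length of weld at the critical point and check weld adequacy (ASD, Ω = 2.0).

Total weld length L_w = 20.5 in. Treat welds as unit-width lines.
Centroid: x̄ = 2×5.5×2.75 / 20.5 = 1.476 in from the vertical weld.
Polar moment about centroid: J = I_x + I_y = [9.5³/12 + 2×5.5×4.75²] + [9.5×1.476² + 2(5.5³/12 + 5.5×1.274²)] = 385.9 in³.
Direct shear f_v = P/L_w = 112 / 20.5 = 5.463 kip/in (vertical).
Torsion M = P·e = 112 × 7 = 784 kip·in.
Critical point at (x, y) = (4.024, 4.75) from centroid. f_tx = M·y/J = 9.65 kip/in; f_ty = M·x/J = 8.176 kip/in.
Resultant f_max = √[f_tx² + (f_v + f_ty)²] = √[9.65² + (5.463 + 8.176)²] = 16.71 kip/in.
Capacity per unit length: r_n/Ω = (1/2.0) × 0.6 × 90 × (0.707 × 0.75) = 14.32 kip/in.
16.71 > 14.32 → NOT adequate.

f_max ≈ 16.7 kip/in; NOT adequate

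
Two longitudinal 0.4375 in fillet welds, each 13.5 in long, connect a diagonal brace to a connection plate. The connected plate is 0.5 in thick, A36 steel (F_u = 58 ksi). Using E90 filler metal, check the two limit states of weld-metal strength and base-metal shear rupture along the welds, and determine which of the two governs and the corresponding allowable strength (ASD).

E90XX → F_EXX = 90 ksi.
t_e = 0.707 × 0.4375 = 0.3093 in; L = 27 in.
Weld metal: R_n/Ω = (1/2.0) × 0.6 × 90 × 0.3093 × 27 = 225.5 kips.
Base metal (shear rupture): R_n/Ω = (1/2.0) × 0.6 × 58 × 0.5 × 27 = 234.9 kips.
Governing: weld metal.

R_n/Ω ≈ 225 kips (weld metal governs)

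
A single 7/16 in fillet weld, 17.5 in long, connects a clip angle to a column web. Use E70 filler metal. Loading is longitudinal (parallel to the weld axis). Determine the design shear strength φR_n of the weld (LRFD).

E70XX → F_EXX = 70 ksi.
Effective throat t_e = 0.707 × 0.4375 = 0.3093 in.
Total length L = 17.5 in; A_we = 0.3093 × 17.5 = 5.413 in².
F_nw = 0.6 F_EXX = 0.6 × 70 = 42 ksi.
φR_n = 0.75 × 42 × 5.413 = 170.5 kip.

φR_n ≈ 171 kip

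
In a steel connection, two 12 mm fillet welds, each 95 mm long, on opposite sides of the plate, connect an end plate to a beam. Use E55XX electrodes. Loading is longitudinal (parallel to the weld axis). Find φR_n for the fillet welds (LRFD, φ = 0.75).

φR_n ≈ 399 kN

E55XX → F_EXX = 550 MPa.
Effective throat t_e = 0.707 × 12 = 8.484 mm.
Total length L = 190 mm; A_we = 8.484 × 190 = 1612 mm².
F_nw = 0.6 F_EXX = 0.6 × 550 = 330 MPa.
φR_n = 0.75 × 330 × 1612 × 10⁻³ = 399 kN.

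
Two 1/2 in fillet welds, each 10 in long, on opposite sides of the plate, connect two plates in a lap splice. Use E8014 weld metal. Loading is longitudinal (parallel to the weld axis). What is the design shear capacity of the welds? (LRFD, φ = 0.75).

φR_n ≈ 255 kip

E80XX → F_EXX = 80 ksi.
Effective throat t_e = 0.707 × 0.5 = 0.3535 in.
Total length L = 20 in; A_we = 0.3535 × 20 = 7.07 in².
F_nw = 0.6 F_EXX = 0.6 × 80 = 48 ksi.
φR_n = 0.75 × 48 × 7.07 = 254.5 kip.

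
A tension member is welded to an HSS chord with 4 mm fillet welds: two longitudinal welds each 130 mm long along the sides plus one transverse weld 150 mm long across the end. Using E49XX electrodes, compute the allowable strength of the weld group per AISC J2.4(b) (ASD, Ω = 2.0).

R_n/Ω ≈ 185 kN

E49XX → F_EXX = 490 MPa.
t_e = 0.707 × 4 = 2.828 mm.
R_nwl = 0.6 × 490 × 2.828 × 260 × 10⁻³ = 216.2 kN (longitudinal, 2 welds).
R_nwt = 0.6 × 490 × 2.828 × 150 × 10⁻³ = 124.7 kN (transverse, base value).
(i) R_nwl + R_nwt = 340.9 kN; (ii) 0.85 R_nwl + 1.5 R_nwt = 370.8 kN.
R_n = max = 370.8 kN [governs: (ii)]; R_n/Ω = 185.4 kN.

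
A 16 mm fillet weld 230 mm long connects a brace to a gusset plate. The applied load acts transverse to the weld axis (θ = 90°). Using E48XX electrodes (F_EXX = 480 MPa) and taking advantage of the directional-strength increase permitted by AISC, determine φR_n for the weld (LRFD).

t_e = 0.707 × 16 = 11.31 mm; A_we = 11.31 × 230 = 2602 mm².
Directional factor: 1.0 + 0.5 sin^1.5(90°) = 1.5.
F_nw = 0.6 × 480 × 1.5 = 432 MPa.
φR_n = 0.75 × 432 × 2602 × 10⁻³ = 843 kN.

φR_n ≈ 843 kN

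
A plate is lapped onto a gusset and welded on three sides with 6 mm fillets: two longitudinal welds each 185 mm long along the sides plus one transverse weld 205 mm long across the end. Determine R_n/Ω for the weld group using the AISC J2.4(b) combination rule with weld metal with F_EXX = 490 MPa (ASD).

R_n/Ω ≈ 388 kN

t_e = 0.707 × 6 = 4.242 mm.
R_nwl = 0.6 × 490 × 4.242 × 370 × 10⁻³ = 461.4 kN (longitudinal, 2 welds).
R_nwt = 0.6 × 490 × 4.242 × 205 × 10⁻³ = 255.7 kN (transverse, base value).
(i) R_nwl + R_nwt = 717.1 kN; (ii) 0.85 R_nwl + 1.5 R_nwt = 775.7 kN.
R_n = max = 775.7 kN [governs: (ii)]; R_n/Ω = 387.9 kN.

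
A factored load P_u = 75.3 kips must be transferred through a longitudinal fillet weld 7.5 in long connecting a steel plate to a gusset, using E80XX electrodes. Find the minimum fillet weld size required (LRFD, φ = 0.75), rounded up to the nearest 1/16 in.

E80XX → F_EXX = 80 ksi.
Total weld length L = 7.5 in.
Required throat t_e = P_u / (φ × 0.6 F_EXX × L) = 75.3 / (0.75 × 0.6 × 80 × 7.5) = 0.2789 in.
Required leg w = t_e / 0.707 = 0.3945 in → use 7/16 in.

w = 7/16 in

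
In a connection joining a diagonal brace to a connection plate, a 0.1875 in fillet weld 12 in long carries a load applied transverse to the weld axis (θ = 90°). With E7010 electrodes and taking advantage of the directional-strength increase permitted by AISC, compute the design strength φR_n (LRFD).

φR_n ≈ 75.2 kips

E70XX → F_EXX = 70 ksi.
t_e = 0.707 × 0.1875 = 0.1326 in; A_we = 0.1326 × 12 = 1.591 in².
Directional factor: 1.0 + 0.5 sin^1.5(90°) = 1.5.
F_nw = 0.6 × 70 × 1.5 = 63 ksi.
φR_n = 0.75 × 63 × 1.591 = 75.16 kips.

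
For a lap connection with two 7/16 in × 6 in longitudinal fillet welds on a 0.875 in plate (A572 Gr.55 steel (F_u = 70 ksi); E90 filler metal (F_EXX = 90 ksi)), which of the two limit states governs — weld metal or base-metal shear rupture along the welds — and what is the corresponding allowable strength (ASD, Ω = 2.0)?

R_n/Ω ≈ 100 kips (weld metal governs)

t_e = 0.707 × 0.4375 = 0.3093 in; L = 12 in.
Weld metal: R_n/Ω = (1/2.0) × 0.6 × 90 × 0.3093 × 12 = 100.2 kips.
Base metal (shear rupture): R_n/Ω = (1/2.0) × 0.6 × 70 × 0.875 × 12 = 220.5 kips.
Governing: weld metal.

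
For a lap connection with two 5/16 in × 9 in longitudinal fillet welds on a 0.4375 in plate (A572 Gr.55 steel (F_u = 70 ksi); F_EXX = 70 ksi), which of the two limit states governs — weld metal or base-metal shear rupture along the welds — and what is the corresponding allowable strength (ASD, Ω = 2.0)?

R_n/Ω ≈ 83.5 kips (weld metal governs)

t_e = 0.707 × 0.3125 = 0.2209 in; L = 18 in.
Weld metal: R_n/Ω = (1/2.0) × 0.6 × 70 × 0.2209 × 18 = 83.51 kips.
Base metal (shear rupture): R_n/Ω = (1/2.0) × 0.6 × 70 × 0.4375 × 18 = 165.4 kips.
Governing: weld metal.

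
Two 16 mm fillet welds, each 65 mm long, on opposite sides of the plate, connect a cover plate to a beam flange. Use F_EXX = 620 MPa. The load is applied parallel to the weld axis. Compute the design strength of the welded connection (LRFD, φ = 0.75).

Effective throat t_e = 0.707 × 16 = 11.31 mm.
Total length L = 130 mm; A_we = 11.31 × 130 = 1471 mm².
F_nw = 0.6 F_EXX = 0.6 × 620 = 372 MPa.
φR_n = 0.75 × 372 × 1471 × 10⁻³ = 410.3 kN.

φR_n ≈ 410 kN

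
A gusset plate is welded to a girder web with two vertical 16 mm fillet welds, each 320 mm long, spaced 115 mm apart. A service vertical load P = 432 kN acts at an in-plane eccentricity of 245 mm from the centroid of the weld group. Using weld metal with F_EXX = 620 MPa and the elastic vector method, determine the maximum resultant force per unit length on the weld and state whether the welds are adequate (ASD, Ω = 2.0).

f_max ≈ 2680 N/mm; NOT adequate

Total weld length L_w = 640 mm. Treat welds as unit-width lines.
Polar moment about centroid: J = 2[d³/12 + d(b/2)²] = 2[320³/12 + 320×57.5²] = 7577000 mm³.
Direct shear f_v = P/L_w = 432×10³ / 640 = 675 N/mm (vertical).
Torsion M = P·e = 432×10³ × 245 = 105840000 N·mm.
Critical point at (x, y) = (57.5, 160) from centroid. f_tx = M·y/J = 2235 N/mm; f_ty = M·x/J = 803.2 N/mm.
Resultant f_max = √[f_tx² + (f_v + f_ty)²] = √[2235² + (675 + 803.2)²] = 2679 N/mm.
Capacity per unit length: r_n/Ω = (1/2.0) × 0.6 × 620 × (0.707 × 16) = 2104 N/mm.
2679 > 2104 → NOT adequate.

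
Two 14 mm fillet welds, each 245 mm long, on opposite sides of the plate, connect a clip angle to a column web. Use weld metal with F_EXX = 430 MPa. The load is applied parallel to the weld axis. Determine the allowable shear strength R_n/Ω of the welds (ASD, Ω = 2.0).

Effective throat t_e = 0.707 × 14 = 9.898 mm.
Total length L = 490 mm; A_we = 9.898 × 490 = 4850 mm².
F_nw = 0.6 F_EXX = 0.6 × 430 = 258 MPa.
R_n = 258 × 4850 × 10⁻³ = 1251 kN; R_n/Ω = 1251/2.0 = 625.7 kN.

R_n/Ω ≈ 626 kN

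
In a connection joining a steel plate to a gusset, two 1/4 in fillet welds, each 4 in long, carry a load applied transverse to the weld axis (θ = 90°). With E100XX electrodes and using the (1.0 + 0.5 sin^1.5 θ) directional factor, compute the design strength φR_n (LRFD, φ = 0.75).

φR_n ≈ 95.4 kip

E100XX → F_EXX = 100 ksi.
t_e = 0.707 × 0.25 = 0.1767 in; A_we = 0.1767 × 8 = 1.414 in².
Directional factor: 1.0 + 0.5 sin^1.5(90°) = 1.5.
F_nw = 0.6 × 100 × 1.5 = 90 ksi.
φR_n = 0.75 × 90 × 1.414 = 95.44 kip.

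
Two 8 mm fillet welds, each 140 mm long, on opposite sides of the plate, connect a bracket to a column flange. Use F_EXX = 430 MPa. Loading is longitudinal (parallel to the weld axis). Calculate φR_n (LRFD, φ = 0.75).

φR_n ≈ 306 kN

Effective throat t_e = 0.707 × 8 = 5.656 mm.
Total length L = 280 mm; A_we = 5.656 × 280 = 1584 mm².
F_nw = 0.6 F_EXX = 0.6 × 430 = 258 MPa.
φR_n = 0.75 × 258 × 1584 × 10⁻³ = 306.4 kN.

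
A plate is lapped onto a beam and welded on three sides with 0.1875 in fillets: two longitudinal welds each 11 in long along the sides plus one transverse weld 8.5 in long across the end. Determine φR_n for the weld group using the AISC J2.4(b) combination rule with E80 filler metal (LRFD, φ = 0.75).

φR_n ≈ 150 kips

E80XX → F_EXX = 80 ksi.
t_e = 0.707 × 0.1875 = 0.1326 in.
R_nwl = 0.6 × 80 × 0.1326 × 22 = 140 kips (longitudinal, 2 welds).
R_nwt = 0.6 × 80 × 0.1326 × 8.5 = 54.09 kips (transverse, base value).
(i) R_nwl + R_nwt = 194.1 kips; (ii) 0.85 R_nwl + 1.5 R_nwt = 200.1 kips.
R_n = max = 200.1 kips [governs: (ii)]; φR_n = 150.1 kips.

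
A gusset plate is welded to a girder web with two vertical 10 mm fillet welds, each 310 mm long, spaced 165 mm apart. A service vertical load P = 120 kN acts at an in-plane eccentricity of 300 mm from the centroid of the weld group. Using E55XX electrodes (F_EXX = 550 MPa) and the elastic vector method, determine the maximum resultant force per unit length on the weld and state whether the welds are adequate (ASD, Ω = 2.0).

Total weld length L_w = 620 mm. Treat welds as unit-width lines.
Polar moment about centroid: J = 2[d³/12 + d(b/2)²] = 2[310³/12 + 310×82.5²] = 9185000 mm³.
Direct shear f_v = P/L_w = 120×10³ / 620 = 193.5 N/mm (vertical).
Torsion M = P·e = 120×10³ × 300 = 36000000 N·mm.
Critical point at (x, y) = (82.5, 155) from centroid. f_tx = M·y/J = 607.5 N/mm; f_ty = M·x/J = 323.4 N/mm.
Resultant f_max = √[f_tx² + (f_v + f_ty)²] = √[607.5² + (193.5 + 323.4)²] = 797.7 N/mm.
Capacity per unit length: r_n/Ω = (1/2.0) × 0.6 × 550 × (0.707 × 10) = 1167 N/mm.
797.7 ≤ 1167 → adequate.

f_max ≈ 798 N/mm; adequate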